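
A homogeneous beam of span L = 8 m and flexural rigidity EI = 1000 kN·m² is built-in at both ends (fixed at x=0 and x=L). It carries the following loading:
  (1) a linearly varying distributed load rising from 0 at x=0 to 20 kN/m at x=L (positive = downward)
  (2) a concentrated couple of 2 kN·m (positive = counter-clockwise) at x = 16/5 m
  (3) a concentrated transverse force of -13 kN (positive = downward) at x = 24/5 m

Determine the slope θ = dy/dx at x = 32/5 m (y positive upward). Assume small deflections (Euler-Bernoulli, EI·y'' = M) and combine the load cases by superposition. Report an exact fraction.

θ(32/5) = 35096/1171875 rad

Load 1 — triangular load w₀=20 kN/m (0→w₀ over full span):
  θ_1 = -w₀(2x(L-x)(L-2x)(x+2L)+x²(L-x)²)/(120LEI) = -20·(2·(32/5)·(8-(32/5))·(8-2·(32/5))·((32/5)+2·8)+(32/5)²·(8-(32/5))²)/(120·8·1000) = 2048/46875 rad
Load 2 — applied couple M₀=2 kN·m at a=16/5 m (b=L-a=24/5):
  θ_2 = (R_Ax²/2 - M_Ax - M₀(x-a))/EI  [x>a] with R_A=9/25, M_A=6/25 = ((9/25)·(32/5)²/2 - (6/25)·(32/5) - 2·((32/5)-(16/5)))/1000 = -44/78125 rad
Load 3 — point force P=-13 kN at a=24/5 m (b=L-a=16/5):
  θ_3 = Pa²(L-x)(2bL-(3b+a)(L-x))/(2L³EI)  [x>a] = (-13)·(24/5)²·(8-(32/5))·(2·(16/5)·8-(3·(16/5)+(24/5))·(8-(32/5)))/(2·8³·1000) = -5148/390625 rad
Superposition: θ = Σ θ_i = 35096/1171875 rad ≈ 0.029949 rad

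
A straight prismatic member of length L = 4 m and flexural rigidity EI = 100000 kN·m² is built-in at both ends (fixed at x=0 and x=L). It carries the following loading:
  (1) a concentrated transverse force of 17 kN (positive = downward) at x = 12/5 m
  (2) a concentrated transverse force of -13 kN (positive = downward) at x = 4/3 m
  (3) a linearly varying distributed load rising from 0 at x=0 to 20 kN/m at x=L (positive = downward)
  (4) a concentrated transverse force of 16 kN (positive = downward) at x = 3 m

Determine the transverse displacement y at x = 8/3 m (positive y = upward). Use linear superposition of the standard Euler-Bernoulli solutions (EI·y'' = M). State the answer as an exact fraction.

y(8/3) = -90929/854296875 m

Load 1 — point force P=17 kN at a=12/5 m (b=L-a=8/5):
  y_1 = -Pa²(L-x)²(3bL-(3b+a)(L-x))/(6L³EI)  [x>a] = -17·(12/5)²·(4-(8/3))²·(3·(8/5)·4-(3·(8/5)+(12/5))·(4-(8/3)))/(6·4³·100000) = -17/390625 m
Load 2 — point force P=-13 kN at a=4/3 m (b=L-a=8/3):
  y_2 = -Pa²(L-x)²(3bL-(3b+a)(L-x))/(6L³EI)  [x>a] = -(-13)·(4/3)²·(4-(8/3))²·(3·(8/3)·4-(3·(8/3)+(4/3))·(4-(8/3)))/(6·4³·100000) = 143/6834375 m
Load 3 — triangular load w₀=20 kN/m (0→w₀ over full span):
  y_3 = -w₀x²(L-x)²(x+2L)/(120LEI) = -20·(8/3)²·(4-(8/3))²·((8/3)+2·4)/(120·4·100000) = -128/2278125 m
Load 4 — point force P=16 kN at a=3 m (b=L-a=1):
  y_4 = -Pb²x²(3aL-(3a+b)x)/(6L³EI)  [x≤a] = -16·1²·(8/3)²·(3·3·4-(3·3+1)·(8/3))/(6·4³·100000) = -7/253125 m
Superposition: y = Σ y_i = -90929/854296875 m ≈ -0.000106 m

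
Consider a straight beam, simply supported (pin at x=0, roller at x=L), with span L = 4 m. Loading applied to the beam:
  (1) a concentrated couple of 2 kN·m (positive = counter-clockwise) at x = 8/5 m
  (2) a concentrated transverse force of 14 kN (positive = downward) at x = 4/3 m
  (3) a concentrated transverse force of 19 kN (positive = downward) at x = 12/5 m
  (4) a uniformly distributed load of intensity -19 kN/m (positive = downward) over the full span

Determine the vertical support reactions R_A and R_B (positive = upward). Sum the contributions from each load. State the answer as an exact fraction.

R_A = -617/30 kN, R_B = -673/30 kN

Load 1 — applied couple M₀=2 kN·m at a=8/5 m (b=L-a=12/5):
  R_A = M₀/L = 2/4 = 1/2 kN
  R_B = -M₀/L = -2/4 = -1/2 kN
Load 2 — point force P=14 kN at a=4/3 m (b=L-a=8/3):
  R_A = Pb/L = 14·(8/3)/4 = 28/3 kN
  R_B = Pa/L = 14·(4/3)/4 = 14/3 kN
Load 3 — point force P=19 kN at a=12/5 m (b=L-a=8/5):
  R_A = Pb/L = 19·(8/5)/4 = 38/5 kN
  R_B = Pa/L = 19·(12/5)/4 = 57/5 kN
Load 4 — uniform load w=-19 kN/m over full span:
  R_A = wL/2 = (-19)·4/2 = -38 kN
  R_B = wL/2 = (-19)·4/2 = -38 kN
Superposition: R_A = -617/30 kN, R_B = -673/30 kN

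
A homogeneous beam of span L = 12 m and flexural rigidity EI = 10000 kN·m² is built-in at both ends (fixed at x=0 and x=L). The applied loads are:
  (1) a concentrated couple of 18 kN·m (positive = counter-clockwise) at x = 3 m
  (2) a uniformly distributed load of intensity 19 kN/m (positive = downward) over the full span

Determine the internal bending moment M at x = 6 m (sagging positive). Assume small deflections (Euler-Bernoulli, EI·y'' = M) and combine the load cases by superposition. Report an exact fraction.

Load 1 — applied couple M₀=18 kN·m at a=3 m (b=L-a=9):
  M_1 = R_Ax - M_A - M₀  [x>a] with R_A=27/16, M_A=-27/8 = (27/16)·6 - (-27/8) - 18 = -9/2 kN·m
Load 2 — uniform load w=19 kN/m over full span:
  M_2 = wLx/2 - wL²/12 - wx²/2 = 19·12·6/2 - 19·12²/12 - 19·6²/2 = 114 kN·m
Superposition: M = Σ M_i = 219/2 kN·m ≈ 109.500000 kN·m

M(6) = 219/2 kN·m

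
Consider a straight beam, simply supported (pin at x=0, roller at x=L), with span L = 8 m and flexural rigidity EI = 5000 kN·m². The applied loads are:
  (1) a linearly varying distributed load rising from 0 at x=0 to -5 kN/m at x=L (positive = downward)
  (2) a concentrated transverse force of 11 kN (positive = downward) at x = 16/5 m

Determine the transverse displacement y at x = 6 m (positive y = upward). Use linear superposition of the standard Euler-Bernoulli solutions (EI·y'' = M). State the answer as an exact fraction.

Load 1 — triangular load w₀=-5 kN/m (0→w₀ over full span):
  y_1 = -w₀x(7L⁴-10L²x²+3x⁴)/(360LEI) = -(-5)·6·(7·8⁴-10·8²·6²+3·6⁴)/(360·8·5000) = 119/6000 m
Load 2 — point force P=11 kN at a=16/5 m (b=L-a=24/5):
  y_2 = -Pa(L-x)(2Lx-a²-x²)/(6LEI)  [x>a] = -11·(16/5)·(8-6)·(2·8·6-(16/5)²-6²)/(6·8·5000) = -3421/234375 m
Superposition: y = Σ y_i = 19639/3750000 m ≈ 0.005237 m

y(6) = 19639/3750000 m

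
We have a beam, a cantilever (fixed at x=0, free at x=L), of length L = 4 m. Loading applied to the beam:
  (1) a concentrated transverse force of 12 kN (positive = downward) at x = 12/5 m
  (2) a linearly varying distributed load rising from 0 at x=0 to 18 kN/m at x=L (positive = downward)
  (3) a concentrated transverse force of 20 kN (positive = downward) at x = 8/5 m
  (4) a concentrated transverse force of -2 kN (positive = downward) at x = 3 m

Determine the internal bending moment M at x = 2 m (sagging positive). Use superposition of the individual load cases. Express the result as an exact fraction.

Load 1 — point force P=12 kN at a=12/5 m (b=L-a=8/5):
  M_1 = -P(a-x)  [x≤a] = -12·((12/5)-2) = -24/5 kN·m
Load 2 — triangular load w₀=18 kN/m (0→w₀ over full span):
  M_2 = w₀Lx/2 - w₀L²/3 - w₀x³/(6L) = 18·4·2/2 - 18·4²/3 - 18·2³/(6·4) = -30 kN·m
Load 3 — point force P=20 kN at a=8/5 m (b=L-a=12/5):
  M_3 = 0  [x>a] = 0 kN·m
Load 4 — point force P=-2 kN at a=3 m (b=L-a=1):
  M_4 = -P(a-x)  [x≤a] = -(-2)·(3-2) = 2 kN·m
Superposition: M = Σ M_i = -164/5 kN·m ≈ -32.800000 kN·m

M(2) = -164/5 kN·m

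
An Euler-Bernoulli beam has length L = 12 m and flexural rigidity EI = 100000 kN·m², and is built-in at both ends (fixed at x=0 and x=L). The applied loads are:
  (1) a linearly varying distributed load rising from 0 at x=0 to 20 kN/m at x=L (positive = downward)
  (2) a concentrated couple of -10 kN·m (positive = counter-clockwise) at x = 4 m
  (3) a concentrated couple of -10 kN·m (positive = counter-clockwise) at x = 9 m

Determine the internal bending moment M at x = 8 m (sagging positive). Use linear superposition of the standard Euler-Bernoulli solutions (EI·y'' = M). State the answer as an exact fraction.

Load 1 — triangular load w₀=20 kN/m (0→w₀ over full span):
  M_1 = 3w₀Lx/20 - w₀L²/30 - w₀x³/(6L) = 3·20·12·8/20 - 20·12²/30 - 20·8³/(6·12) = 448/9 kN·m
Load 2 — applied couple M₀=-10 kN·m at a=4 m (b=L-a=8):
  M_2 = R_Ax - M_A - M₀  [x>a] with R_A=-10/9, M_A=0 = (-10/9)·8 - 0 - (-10) = 10/9 kN·m
Load 3 — applied couple M₀=-10 kN·m at a=9 m (b=L-a=3):
  M_3 = R_Ax - M_A  [x≤a] with R_A=-15/16, M_A=-25/8 = (-15/16)·8 - (-25/8) = -35/8 kN·m
Superposition: M = Σ M_i = 3349/72 kN·m ≈ 46.513889 kN·m

M(8) = 3349/72 kN·m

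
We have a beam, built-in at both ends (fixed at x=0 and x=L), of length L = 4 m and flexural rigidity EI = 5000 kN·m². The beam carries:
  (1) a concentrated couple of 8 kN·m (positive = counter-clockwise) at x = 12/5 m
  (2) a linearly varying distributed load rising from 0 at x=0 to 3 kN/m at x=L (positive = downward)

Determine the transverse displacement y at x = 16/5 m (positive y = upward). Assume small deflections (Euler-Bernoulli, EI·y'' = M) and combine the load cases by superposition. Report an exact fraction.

Load 1 — applied couple M₀=8 kN·m at a=12/5 m (b=L-a=8/5):
  y_1 = (R_Ax³/6 - M_Ax²/2 - M₀(x-a)²/2)/EI  [x>a] with R_A=72/25, M_A=64/25 = ((72/25)·(16/5)³/6 - (64/25)·(16/5)²/2 - 8·((16/5)-(12/5))²/2)/5000 = 24/1953125 m
Load 2 — triangular load w₀=3 kN/m (0→w₀ over full span):
  y_2 = -w₀x²(L-x)²(x+2L)/(120LEI) = -3·(16/5)²·(4-(16/5))²·((16/5)+2·4)/(120·4·5000) = -896/9765625 m
Superposition: y = Σ y_i = -776/9765625 m ≈ -0.000079 m

y(16/5) = -776/9765625 m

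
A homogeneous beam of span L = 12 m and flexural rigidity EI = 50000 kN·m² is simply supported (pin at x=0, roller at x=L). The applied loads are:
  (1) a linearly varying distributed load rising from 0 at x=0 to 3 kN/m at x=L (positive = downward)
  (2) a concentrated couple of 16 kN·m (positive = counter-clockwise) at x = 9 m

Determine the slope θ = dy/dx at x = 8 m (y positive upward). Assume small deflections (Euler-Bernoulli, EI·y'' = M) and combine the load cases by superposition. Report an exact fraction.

θ(8) = 163/125000 rad

Load 1 — triangular load w₀=3 kN/m (0→w₀ over full span):
  θ_1 = -w₀(7L⁴-30L²x²+15x⁴)/(360LEI) = -3·(7·12⁴-30·12²·8²+15·8⁴)/(360·12·50000) = 91/93750 rad
Load 2 — applied couple M₀=16 kN·m at a=9 m (b=L-a=3):
  θ_2 = (M₀x²/(2L)+C₁)/EI  [x≤a] with C₁=M₀(3b²-L²)/(6L)=-26 = (16·8²/(2·12)+(-26))/50000 = 1/3000 rad
Superposition: θ = Σ θ_i = 163/125000 rad ≈ 0.001304 rad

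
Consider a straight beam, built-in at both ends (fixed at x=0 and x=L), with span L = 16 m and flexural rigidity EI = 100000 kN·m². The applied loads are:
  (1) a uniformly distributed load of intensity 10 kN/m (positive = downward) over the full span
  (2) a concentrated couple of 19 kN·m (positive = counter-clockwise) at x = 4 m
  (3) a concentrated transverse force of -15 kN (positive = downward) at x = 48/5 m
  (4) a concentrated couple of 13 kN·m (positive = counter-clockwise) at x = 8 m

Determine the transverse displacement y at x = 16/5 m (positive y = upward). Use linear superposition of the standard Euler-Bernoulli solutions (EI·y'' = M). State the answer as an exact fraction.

Load 1 — uniform load w=10 kN/m over full span:
  y_1 = -wx²(L-x)²/(24EI) = -10·(16/5)²·(16-(16/5))²/(24·100000) = -8192/1171875 m
Load 2 — applied couple M₀=19 kN·m at a=4 m (b=L-a=12):
  y_2 = (R_Ax³/6 - M_Ax²/2)/EI  [x≤a] with R_A=171/128, M_A=-57/16 = ((171/128)·(16/5)³/6 - (-57/16)·(16/5)²/2)/100000 = 399/1562500 m
Load 3 — point force P=-15 kN at a=48/5 m (b=L-a=32/5):
  y_3 = -Pb²x²(3aL-(3a+b)x)/(6L³EI)  [x≤a] = -(-15)·(32/5)²·(16/5)²·(3·(48/5)·16-(3·(48/5)+(32/5))·(16/5))/(6·16³·100000) = 8704/9765625 m
Load 4 — applied couple M₀=13 kN·m at a=8 m (b=L-a=8):
  y_4 = (R_Ax³/6 - M_Ax²/2)/EI  [x≤a] with R_A=39/32, M_A=13/4 = ((39/32)·(16/5)³/6 - (13/4)·(16/5)²/2)/100000 = -39/390625 m
Superposition: y = Σ y_i = -696527/117187500 m ≈ -0.005944 m

y(16/5) = -696527/117187500 m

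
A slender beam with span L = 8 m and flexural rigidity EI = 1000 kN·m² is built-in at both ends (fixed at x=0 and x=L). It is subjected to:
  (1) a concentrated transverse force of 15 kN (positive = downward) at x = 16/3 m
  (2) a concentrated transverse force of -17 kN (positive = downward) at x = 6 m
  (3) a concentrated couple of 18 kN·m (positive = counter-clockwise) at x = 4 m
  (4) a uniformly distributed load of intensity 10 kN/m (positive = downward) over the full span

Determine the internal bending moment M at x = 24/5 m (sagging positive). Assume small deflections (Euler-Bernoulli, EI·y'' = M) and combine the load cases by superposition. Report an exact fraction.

Load 1 — point force P=15 kN at a=16/3 m (b=L-a=8/3):
  M_1 = Pb²(3a+b)x/L³ - Pab²/L²  [x≤a] = 15·(8/3)²·(3·(16/3)+(8/3))·(24/5)/8³ - 15·(16/3)·(8/3)²/8² = 88/9 kN·m
Load 2 — point force P=-17 kN at a=6 m (b=L-a=2):
  M_2 = Pb²(3a+b)x/L³ - Pab²/L²  [x≤a] = (-17)·2²·(3·6+2)·(24/5)/8³ - (-17)·6·2²/8² = -51/8 kN·m
Load 3 — applied couple M₀=18 kN·m at a=4 m (b=L-a=4):
  M_3 = R_Ax - M_A - M₀  [x>a] with R_A=27/8, M_A=9/2 = (27/8)·(24/5) - (9/2) - 18 = -63/10 kN·m
Load 4 — uniform load w=10 kN/m over full span:
  M_4 = wLx/2 - wL²/12 - wx²/2 = 10·8·(24/5)/2 - 10·8²/12 - 10·(24/5)²/2 = 352/15 kN·m
Superposition: M = Σ M_i = 1481/72 kN·m ≈ 20.569444 kN·m

M(24/5) = 1481/72 kN·m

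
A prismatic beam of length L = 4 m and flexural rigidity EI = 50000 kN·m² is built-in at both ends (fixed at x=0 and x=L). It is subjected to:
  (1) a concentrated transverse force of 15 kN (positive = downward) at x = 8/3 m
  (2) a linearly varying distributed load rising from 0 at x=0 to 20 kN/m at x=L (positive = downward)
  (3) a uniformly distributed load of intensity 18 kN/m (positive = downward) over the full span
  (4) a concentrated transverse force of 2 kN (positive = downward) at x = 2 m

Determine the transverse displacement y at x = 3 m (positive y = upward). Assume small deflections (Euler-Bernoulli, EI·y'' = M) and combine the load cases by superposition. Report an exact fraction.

Load 1 — point force P=15 kN at a=8/3 m (b=L-a=4/3):
  y_1 = -Pa²(L-x)²(3bL-(3b+a)(L-x))/(6L³EI)  [x>a] = -15·(8/3)²·(4-3)²·(3·(4/3)·4-(3·(4/3)+(8/3))·(4-3))/(6·4³·50000) = -7/135000 m
Load 2 — triangular load w₀=20 kN/m (0→w₀ over full span):
  y_2 = -w₀x²(L-x)²(x+2L)/(120LEI) = -20·3²·(4-3)²·(3+2·4)/(120·4·50000) = -33/400000 m
Load 3 — uniform load w=18 kN/m over full span:
  y_3 = -wx²(L-x)²/(24EI) = -18·3²·(4-3)²/(24·50000) = -27/200000 m
Load 4 — point force P=2 kN at a=2 m (b=L-a=2):
  y_4 = -Pa²(L-x)²(3bL-(3b+a)(L-x))/(6L³EI)  [x>a] = -2·2²·(4-3)²·(3·2·4-(3·2+2)·(4-3))/(6·4³·50000) = -1/150000 m
Superposition: y = Σ y_i = -2981/10800000 m ≈ -0.000276 m

y(3) = -2981/10800000 m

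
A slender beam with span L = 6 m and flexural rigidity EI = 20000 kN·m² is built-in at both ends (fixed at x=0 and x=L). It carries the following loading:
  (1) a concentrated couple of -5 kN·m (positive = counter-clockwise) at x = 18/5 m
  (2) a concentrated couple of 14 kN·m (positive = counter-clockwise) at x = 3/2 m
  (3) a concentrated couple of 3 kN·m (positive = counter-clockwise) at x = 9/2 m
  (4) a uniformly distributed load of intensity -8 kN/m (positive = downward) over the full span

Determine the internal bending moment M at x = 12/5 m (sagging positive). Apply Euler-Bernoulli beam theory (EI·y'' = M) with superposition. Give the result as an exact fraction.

M(12/5) = -6601/400 kN·m

Load 1 — applied couple M₀=-5 kN·m at a=18/5 m (b=L-a=12/5):
  M_1 = R_Ax - M_A  [x≤a] with R_A=-6/5, M_A=-8/5 = (-6/5)·(12/5) - (-8/5) = -32/25 kN·m
Load 2 — applied couple M₀=14 kN·m at a=3/2 m (b=L-a=9/2):
  M_2 = R_Ax - M_A - M₀  [x>a] with R_A=21/8, M_A=-21/8 = (21/8)·(12/5) - (-21/8) - 14 = -203/40 kN·m
Load 3 — applied couple M₀=3 kN·m at a=9/2 m (b=L-a=3/2):
  M_3 = R_Ax - M_A  [x≤a] with R_A=9/16, M_A=15/16 = (9/16)·(12/5) - (15/16) = 33/80 kN·m
Load 4 — uniform load w=-8 kN/m over full span:
  M_4 = wLx/2 - wL²/12 - wx²/2 = (-8)·6·(12/5)/2 - (-8)·6²/12 - (-8)·(12/5)²/2 = -264/25 kN·m
Superposition: M = Σ M_i = -6601/400 kN·m ≈ -16.502500 kN·m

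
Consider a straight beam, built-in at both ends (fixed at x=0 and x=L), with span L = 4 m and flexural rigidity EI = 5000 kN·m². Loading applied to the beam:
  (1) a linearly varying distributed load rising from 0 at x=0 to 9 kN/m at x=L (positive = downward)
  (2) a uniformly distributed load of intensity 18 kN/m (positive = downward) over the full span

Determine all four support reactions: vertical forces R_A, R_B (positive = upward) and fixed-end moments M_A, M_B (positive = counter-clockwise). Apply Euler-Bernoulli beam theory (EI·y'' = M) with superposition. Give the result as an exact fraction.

Load 1 — triangular load w₀=9 kN/m (0→w₀ over full span):
  R_A = 3w₀L/20 = 3·9·4/20 = 27/5 kN
  M_A = w₀L²/30 = 9·4²/30 = 24/5 kN·m
  R_B = 7w₀L/20 = 7·9·4/20 = 63/5 kN
  M_B = -w₀L²/20 = -9·4²/20 = -36/5 kN·m
Load 2 — uniform load w=18 kN/m over full span:
  R_A = wL/2 = 18·4/2 = 36 kN
  M_A = wL²/12 = 18·4²/12 = 24 kN·m
  R_B = wL/2 = 18·4/2 = 36 kN
  M_B = -wL²/12 = -18·4²/12 = -24 kN·m
Superposition: R_A = 207/5 kN, M_A = 144/5 kN·m, R_B = 243/5 kN, M_B = -156/5 kN·m

R_A = 207/5 kN, M_A = 144/5 kN·m, R_B = 243/5 kN, M_B = -156/5 kN·m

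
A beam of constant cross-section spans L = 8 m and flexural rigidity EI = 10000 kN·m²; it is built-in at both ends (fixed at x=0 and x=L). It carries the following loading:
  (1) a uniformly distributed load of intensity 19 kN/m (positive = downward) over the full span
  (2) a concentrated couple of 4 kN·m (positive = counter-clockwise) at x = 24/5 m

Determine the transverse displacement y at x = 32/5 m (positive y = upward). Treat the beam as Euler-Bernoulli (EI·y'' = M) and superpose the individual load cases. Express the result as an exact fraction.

y(32/5) = -48568/5859375 m

Load 1 — uniform load w=19 kN/m over full span:
  y_1 = -wx²(L-x)²/(24EI) = -19·(32/5)²·(8-(32/5))²/(24·10000) = -9728/1171875 m
Load 2 — applied couple M₀=4 kN·m at a=24/5 m (b=L-a=16/5):
  y_2 = (R_Ax³/6 - M_Ax²/2 - M₀(x-a)²/2)/EI  [x>a] with R_A=18/25, M_A=32/25 = ((18/25)·(32/5)³/6 - (32/25)·(32/5)²/2 - 4·((32/5)-(24/5))²/2)/10000 = 24/1953125 m
Superposition: y = Σ y_i = -48568/5859375 m ≈ -0.008289 m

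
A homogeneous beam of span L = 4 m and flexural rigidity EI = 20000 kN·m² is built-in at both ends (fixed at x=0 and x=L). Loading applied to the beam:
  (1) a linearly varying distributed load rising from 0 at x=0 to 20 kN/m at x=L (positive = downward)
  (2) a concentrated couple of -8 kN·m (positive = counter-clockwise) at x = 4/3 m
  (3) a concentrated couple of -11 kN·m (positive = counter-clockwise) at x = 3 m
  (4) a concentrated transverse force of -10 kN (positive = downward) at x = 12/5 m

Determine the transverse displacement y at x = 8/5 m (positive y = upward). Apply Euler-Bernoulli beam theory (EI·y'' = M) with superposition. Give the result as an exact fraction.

y(8/5) = -12347/93750000 m

Load 1 — triangular load w₀=20 kN/m (0→w₀ over full span):
  y_1 = -w₀x²(L-x)²(x+2L)/(120LEI) = -20·(8/5)²·(4-(8/5))²·((8/5)+2·4)/(120·4·20000) = -576/1953125 m
Load 2 — applied couple M₀=-8 kN·m at a=4/3 m (b=L-a=8/3):
  y_2 = (R_Ax³/6 - M_Ax²/2 - M₀(x-a)²/2)/EI  [x>a] with R_A=-8/3, M_A=0 = ((-8/3)·(8/5)³/6 - 0·(8/5)²/2 - (-8)·((8/5)-(4/3))²/2)/20000 = -6/78125 m
Load 3 — applied couple M₀=-11 kN·m at a=3 m (b=L-a=1):
  y_3 = (R_Ax³/6 - M_Ax²/2)/EI  [x≤a] with R_A=-99/32, M_A=-55/16 = ((-99/32)·(8/5)³/6 - (-55/16)·(8/5)²/2)/20000 = 143/1250000 m
Load 4 — point force P=-10 kN at a=12/5 m (b=L-a=8/5):
  y_4 = -Pb²x²(3aL-(3a+b)x)/(6L³EI)  [x≤a] = -(-10)·(8/5)²·(8/5)²·(3·(12/5)·4-(3·(12/5)+(8/5))·(8/5))/(6·4³·20000) = 736/5859375 m
Superposition: y = Σ y_i = -12347/93750000 m ≈ -0.000132 m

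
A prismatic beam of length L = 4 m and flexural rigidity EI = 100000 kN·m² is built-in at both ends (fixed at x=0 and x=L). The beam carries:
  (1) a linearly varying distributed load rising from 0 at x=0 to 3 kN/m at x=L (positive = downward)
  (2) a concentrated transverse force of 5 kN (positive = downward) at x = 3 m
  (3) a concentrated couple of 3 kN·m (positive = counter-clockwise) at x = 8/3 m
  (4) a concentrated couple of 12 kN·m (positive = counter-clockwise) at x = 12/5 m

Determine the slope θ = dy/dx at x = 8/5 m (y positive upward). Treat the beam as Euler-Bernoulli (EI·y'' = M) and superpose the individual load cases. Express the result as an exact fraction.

Load 1 — triangular load w₀=3 kN/m (0→w₀ over full span):
  θ_1 = -w₀(2x(L-x)(L-2x)(x+2L)+x²(L-x)²)/(120LEI) = -3·(2·(8/5)·(4-(8/5))·(4-2·(8/5))·((8/5)+2·4)+(8/5)²·(4-(8/5))²)/(120·4·100000) = -9/1953125 rad
Load 2 — point force P=5 kN at a=3 m (b=L-a=1):
  θ_2 = -Pb²x(2aL-(3a+b)x)/(2L³EI)  [x≤a] = -5·1²·(8/5)·(2·3·4-(3·3+1)·(8/5))/(2·4³·100000) = -1/200000 rad
Load 3 — applied couple M₀=3 kN·m at a=8/3 m (b=L-a=4/3):
  θ_3 = (R_Ax²/2 - M_Ax)/EI  [x≤a] with R_A=1, M_A=1 = (1·(8/5)²/2 - 1·(8/5))/100000 = -1/312500 rad
Load 4 — applied couple M₀=12 kN·m at a=12/5 m (b=L-a=8/5):
  θ_4 = (R_Ax²/2 - M_Ax)/EI  [x≤a] with R_A=108/25, M_A=96/25 = ((108/25)·(8/5)²/2 - (96/25)·(8/5))/100000 = -12/1953125 rad
Superposition: θ = Σ θ_i = -2369/125000000 rad ≈ -0.000019 rad

θ(8/5) = -2369/125000000 rad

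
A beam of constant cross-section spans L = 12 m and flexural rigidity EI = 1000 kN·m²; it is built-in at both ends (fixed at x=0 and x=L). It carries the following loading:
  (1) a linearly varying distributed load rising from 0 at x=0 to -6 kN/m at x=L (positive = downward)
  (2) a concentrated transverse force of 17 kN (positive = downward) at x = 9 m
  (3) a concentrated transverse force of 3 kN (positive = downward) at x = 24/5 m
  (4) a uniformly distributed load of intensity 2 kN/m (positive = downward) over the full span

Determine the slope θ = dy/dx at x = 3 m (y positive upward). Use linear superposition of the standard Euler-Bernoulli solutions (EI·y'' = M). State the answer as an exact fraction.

Load 1 — triangular load w₀=-6 kN/m (0→w₀ over full span):
  θ_1 = -w₀(2x(L-x)(L-2x)(x+2L)+x²(L-x)²)/(120LEI) = -(-6)·(2·3·(12-3)·(12-2·3)·(3+2·12)+3²·(12-3)²)/(120·12·1000) = 3159/80000 rad
Load 2 — point force P=17 kN at a=9 m (b=L-a=3):
  θ_2 = -Pb²x(2aL-(3a+b)x)/(2L³EI)  [x≤a] = -17·3²·3·(2·9·12-(3·9+3)·3)/(2·12³·1000) = -1071/64000 rad
Load 3 — point force P=3 kN at a=24/5 m (b=L-a=36/5):
  θ_3 = -Pb²x(2aL-(3a+b)x)/(2L³EI)  [x≤a] = -3·(36/5)²·3·(2·(24/5)·12-(3·(24/5)+(36/5))·3)/(2·12³·1000) = -1701/250000 rad
Load 4 — uniform load w=2 kN/m over full span:
  θ_4 = -wx(L-x)(L-2x)/(12EI) = -2·3·(12-3)·(12-2·3)/(12·1000) = -27/1000 rad
Superposition: θ = Σ θ_i = -88407/8000000 rad ≈ -0.011051 rad

θ(3) = -88407/8000000 rad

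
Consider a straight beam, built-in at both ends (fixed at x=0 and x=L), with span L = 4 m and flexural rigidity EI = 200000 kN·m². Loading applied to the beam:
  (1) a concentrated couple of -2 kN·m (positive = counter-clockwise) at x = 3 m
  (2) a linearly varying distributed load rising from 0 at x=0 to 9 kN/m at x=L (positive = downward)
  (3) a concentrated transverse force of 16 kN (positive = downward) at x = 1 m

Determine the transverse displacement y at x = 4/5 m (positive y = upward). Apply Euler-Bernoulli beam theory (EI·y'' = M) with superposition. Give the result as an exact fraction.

Load 1 — applied couple M₀=-2 kN·m at a=3 m (b=L-a=1):
  y_1 = (R_Ax³/6 - M_Ax²/2)/EI  [x≤a] with R_A=-9/16, M_A=-5/8 = ((-9/16)·(4/5)³/6 - (-5/8)·(4/5)²/2)/200000 = 19/25000000 m
Load 2 — triangular load w₀=9 kN/m (0→w₀ over full span):
  y_2 = -w₀x²(L-x)²(x+2L)/(120LEI) = -9·(4/5)²·(4-(4/5))²·((4/5)+2·4)/(120·4·200000) = -264/48828125 m
Load 3 — point force P=16 kN at a=1 m (b=L-a=3):
  y_3 = -Pb²x²(3aL-(3a+b)x)/(6L³EI)  [x≤a] = -16·3²·(4/5)²·(3·1·4-(3·1+3)·(4/5))/(6·4³·200000) = -27/3125000 m
Superposition: y = Σ y_i = -41521/3125000000 m ≈ -0.000013 m

y(4/5) = -41521/3125000000 m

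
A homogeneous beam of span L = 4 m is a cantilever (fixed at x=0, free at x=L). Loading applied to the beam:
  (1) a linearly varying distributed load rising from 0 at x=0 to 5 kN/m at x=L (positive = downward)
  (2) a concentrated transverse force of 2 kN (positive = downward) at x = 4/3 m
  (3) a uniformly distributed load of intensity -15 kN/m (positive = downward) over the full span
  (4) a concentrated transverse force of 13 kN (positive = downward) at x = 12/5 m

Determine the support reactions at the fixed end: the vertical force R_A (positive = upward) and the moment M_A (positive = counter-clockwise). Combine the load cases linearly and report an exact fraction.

Load 1 — triangular load w₀=5 kN/m (0→w₀ over full span):
  R_A = w₀L/2 = 5·4/2 = 10 kN
  M_A = w₀L²/3 = 5·4²/3 = 80/3 kN·m
Load 2 — point force P=2 kN at a=4/3 m (b=L-a=8/3):
  R_A = P = 2 kN
  M_A = Pa = 2·(4/3) = 8/3 kN·m
Load 3 — uniform load w=-15 kN/m over full span:
  R_A = wL = (-15)·4 = -60 kN
  M_A = wL²/2 = (-15)·4²/2 = -120 kN·m
Load 4 — point force P=13 kN at a=12/5 m (b=L-a=8/5):
  R_A = P = 13 kN
  M_A = Pa = 13·(12/5) = 156/5 kN·m
Superposition: R_A = -35 kN, M_A = -892/15 kN·m

R_A = -35 kN, M_A = -892/15 kN·m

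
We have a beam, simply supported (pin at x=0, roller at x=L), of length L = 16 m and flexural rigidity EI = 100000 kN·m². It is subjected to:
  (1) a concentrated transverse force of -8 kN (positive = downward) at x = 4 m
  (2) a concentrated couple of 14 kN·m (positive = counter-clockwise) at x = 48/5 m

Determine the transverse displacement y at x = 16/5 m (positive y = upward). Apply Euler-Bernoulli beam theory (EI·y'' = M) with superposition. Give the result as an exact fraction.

y(16/5) = 1048/390625 m

Load 1 — point force P=-8 kN at a=4 m (b=L-a=12):
  y_1 = -Pbx(L²-b²-x²)/(6LEI)  [x≤a] = -(-8)·12·(16/5)·(16²-12²-(16/5)²)/(6·16·100000) = 1272/390625 m
Load 2 — applied couple M₀=14 kN·m at a=48/5 m (b=L-a=32/5):
  y_2 = (M₀x³/(6L)+C₁x)/EI  [x≤a] with C₁=M₀(3b²-L²)/(6L)=-1456/75 = (14·(16/5)³/(6·16)+(-1456/75)·(16/5))/100000 = -224/390625 m
Superposition: y = Σ y_i = 1048/390625 m ≈ 0.002683 m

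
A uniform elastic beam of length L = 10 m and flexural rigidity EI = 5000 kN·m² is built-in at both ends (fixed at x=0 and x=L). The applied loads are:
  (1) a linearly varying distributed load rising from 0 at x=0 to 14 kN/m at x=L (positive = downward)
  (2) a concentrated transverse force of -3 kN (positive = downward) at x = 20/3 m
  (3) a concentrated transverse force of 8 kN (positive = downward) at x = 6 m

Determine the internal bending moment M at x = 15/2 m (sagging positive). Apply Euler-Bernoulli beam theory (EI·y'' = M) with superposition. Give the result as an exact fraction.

M(15/2) = 45809/3600 kN·m

Load 1 — triangular load w₀=14 kN/m (0→w₀ over full span):
  M_1 = 3w₀Lx/20 - w₀L²/30 - w₀x³/(6L) = 3·14·10·(15/2)/20 - 14·10²/30 - 14·(15/2)³/(6·10) = 595/48 kN·m
Load 2 — point force P=-3 kN at a=20/3 m (b=L-a=10/3):
  M_2 = Pa²(a+3b)(L-x)/L³ - Pa²b/L²  [x>a] = (-3)·(20/3)²·((20/3)+3·(10/3))·(10-(15/2))/10³ - (-3)·(20/3)²·(10/3)/10² = -10/9 kN·m
Load 3 — point force P=8 kN at a=6 m (b=L-a=4):
  M_3 = Pa²(a+3b)(L-x)/L³ - Pa²b/L²  [x>a] = 8·6²·(6+3·4)·(10-(15/2))/10³ - 8·6²·4/10² = 36/25 kN·m
Superposition: M = Σ M_i = 45809/3600 kN·m ≈ 12.724722 kN·m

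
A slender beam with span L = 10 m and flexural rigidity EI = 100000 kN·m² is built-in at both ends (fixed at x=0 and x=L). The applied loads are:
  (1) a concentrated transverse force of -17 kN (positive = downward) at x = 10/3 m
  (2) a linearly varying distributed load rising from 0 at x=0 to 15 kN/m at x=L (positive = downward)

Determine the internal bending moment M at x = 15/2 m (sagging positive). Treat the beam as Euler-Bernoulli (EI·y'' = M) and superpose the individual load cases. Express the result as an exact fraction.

Load 1 — point force P=-17 kN at a=10/3 m (b=L-a=20/3):
  M_1 = Pa²(a+3b)(L-x)/L³ - Pa²b/L²  [x>a] = (-17)·(10/3)²·((10/3)+3·(20/3))·(10-(15/2))/10³ - (-17)·(10/3)²·(20/3)/10² = 85/54 kN·m
Load 2 — triangular load w₀=15 kN/m (0→w₀ over full span):
  M_2 = 3w₀Lx/20 - w₀L²/30 - w₀x³/(6L) = 3·15·10·(15/2)/20 - 15·10²/30 - 15·(15/2)³/(6·10) = 425/32 kN·m
Superposition: M = Σ M_i = 12835/864 kN·m ≈ 14.855324 kN·m

M(15/2) = 12835/864 kN·m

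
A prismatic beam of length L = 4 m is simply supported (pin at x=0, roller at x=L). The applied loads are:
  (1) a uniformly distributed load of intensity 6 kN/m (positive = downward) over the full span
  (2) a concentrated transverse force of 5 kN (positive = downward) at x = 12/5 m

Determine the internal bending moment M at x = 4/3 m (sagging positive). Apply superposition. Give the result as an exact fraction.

M(4/3) = 40/3 kN·m

Load 1 — uniform load w=6 kN/m over full span:
  M_1 = wx(L-x)/2 = 6·(4/3)·(4-(4/3))/2 = 32/3 kN·m
Load 2 — point force P=5 kN at a=12/5 m (b=L-a=8/5):
  M_2 = Pbx/L  [x≤a] = 5·(8/5)·(4/3)/4 = 8/3 kN·m
Superposition: M = Σ M_i = 40/3 kN·m ≈ 13.333333 kN·m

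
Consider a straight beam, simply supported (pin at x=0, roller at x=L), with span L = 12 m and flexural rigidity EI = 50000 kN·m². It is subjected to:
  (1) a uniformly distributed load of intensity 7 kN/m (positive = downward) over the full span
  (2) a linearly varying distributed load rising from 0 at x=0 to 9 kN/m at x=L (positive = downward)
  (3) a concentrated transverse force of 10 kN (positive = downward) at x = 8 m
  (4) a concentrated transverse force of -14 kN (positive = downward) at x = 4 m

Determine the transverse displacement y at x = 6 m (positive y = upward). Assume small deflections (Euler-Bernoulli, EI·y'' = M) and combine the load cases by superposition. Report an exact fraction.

y(6) = -8947/150000 m

Load 1 — uniform load w=7 kN/m over full span:
  y_1 = -wx(L³-2Lx²+x³)/(24EI) = -7·6·(12³-2·12·6²+6³)/(24·50000) = -189/5000 m
Load 2 — triangular load w₀=9 kN/m (0→w₀ over full span):
  y_2 = -w₀x(7L⁴-10L²x²+3x⁴)/(360LEI) = -9·6·(7·12⁴-10·12²·6²+3·6⁴)/(360·12·50000) = -243/10000 m
Load 3 — point force P=10 kN at a=8 m (b=L-a=4):
  y_3 = -Pbx(L²-b²-x²)/(6LEI)  [x≤a] = -10·4·6·(12²-4²-6²)/(6·12·50000) = -23/3750 m
Load 4 — point force P=-14 kN at a=4 m (b=L-a=8):
  y_4 = -Pa(L-x)(2Lx-a²-x²)/(6LEI)  [x>a] = -(-14)·4·(12-6)·(2·12·6-4²-6²)/(6·12·50000) = 161/18750 m
Superposition: y = Σ y_i = -8947/150000 m ≈ -0.059647 m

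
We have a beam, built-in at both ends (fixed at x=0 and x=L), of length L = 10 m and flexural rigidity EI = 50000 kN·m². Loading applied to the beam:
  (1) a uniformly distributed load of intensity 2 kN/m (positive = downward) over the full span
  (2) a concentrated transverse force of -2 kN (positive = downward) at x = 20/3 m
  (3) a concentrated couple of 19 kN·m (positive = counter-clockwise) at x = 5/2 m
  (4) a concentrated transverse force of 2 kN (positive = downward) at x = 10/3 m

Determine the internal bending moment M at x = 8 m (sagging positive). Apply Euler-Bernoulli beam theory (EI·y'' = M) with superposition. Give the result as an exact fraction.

M(8) = 397/720 kN·m

Load 1 — uniform load w=2 kN/m over full span:
  M_1 = wLx/2 - wL²/12 - wx²/2 = 2·10·8/2 - 2·10²/12 - 2·8²/2 = -2/3 kN·m
Load 2 — point force P=-2 kN at a=20/3 m (b=L-a=10/3):
  M_2 = Pa²(a+3b)(L-x)/L³ - Pa²b/L²  [x>a] = (-2)·(20/3)²·((20/3)+3·(10/3))·(10-8)/10³ - (-2)·(20/3)²·(10/3)/10² = 0 kN·m
Load 3 — applied couple M₀=19 kN·m at a=5/2 m (b=L-a=15/2):
  M_3 = R_Ax - M_A - M₀  [x>a] with R_A=171/80, M_A=-57/16 = (171/80)·8 - (-57/16) - 19 = 133/80 kN·m
Load 4 — point force P=2 kN at a=10/3 m (b=L-a=20/3):
  M_4 = Pa²(a+3b)(L-x)/L³ - Pa²b/L²  [x>a] = 2·(10/3)²·((10/3)+3·(20/3))·(10-8)/10³ - 2·(10/3)²·(20/3)/10² = -4/9 kN·m
Superposition: M = Σ M_i = 397/720 kN·m ≈ 0.551389 kN·m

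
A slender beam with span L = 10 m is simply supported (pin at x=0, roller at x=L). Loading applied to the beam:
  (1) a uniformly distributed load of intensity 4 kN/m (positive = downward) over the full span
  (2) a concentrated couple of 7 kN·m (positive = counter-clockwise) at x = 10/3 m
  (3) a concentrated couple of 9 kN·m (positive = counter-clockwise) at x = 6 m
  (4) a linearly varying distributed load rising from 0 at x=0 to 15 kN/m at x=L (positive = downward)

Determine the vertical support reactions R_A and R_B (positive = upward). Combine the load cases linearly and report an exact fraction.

Load 1 — uniform load w=4 kN/m over full span:
  R_A = wL/2 = 4·10/2 = 20 kN
  R_B = wL/2 = 4·10/2 = 20 kN
Load 2 — applied couple M₀=7 kN·m at a=10/3 m (b=L-a=20/3):
  R_A = M₀/L = 7/10 kN
  R_B = -M₀/L = -7/10 kN
Load 3 — applied couple M₀=9 kN·m at a=6 m (b=L-a=4):
  R_A = M₀/L = 9/10 kN
  R_B = -M₀/L = -9/10 kN
Load 4 — triangular load w₀=15 kN/m (0→w₀ over full span):
  R_A = w₀L/6 = 15·10/6 = 25 kN
  R_B = w₀L/3 = 15·10/3 = 50 kN
Superposition: R_A = 233/5 kN, R_B = 342/5 kN

R_A = 233/5 kN, R_B = 342/5 kN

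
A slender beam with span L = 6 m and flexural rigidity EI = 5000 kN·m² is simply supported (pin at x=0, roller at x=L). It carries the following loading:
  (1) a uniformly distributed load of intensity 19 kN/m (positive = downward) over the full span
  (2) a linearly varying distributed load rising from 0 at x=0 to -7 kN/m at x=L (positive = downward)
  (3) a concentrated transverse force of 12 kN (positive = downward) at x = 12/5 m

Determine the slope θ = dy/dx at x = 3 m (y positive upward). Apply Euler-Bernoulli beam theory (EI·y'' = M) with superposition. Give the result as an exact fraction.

θ(3) = 8859/10000000 rad

Load 1 — uniform load w=19 kN/m over full span:
  θ_1 = -w(L³-6Lx²+4x³)/(24EI) = -19·(6³-6·6·3²+4·3³)/(24·5000) = 0 rad
Load 2 — triangular load w₀=-7 kN/m (0→w₀ over full span):
  θ_2 = -w₀(7L⁴-30L²x²+15x⁴)/(360LEI) = -(-7)·(7·6⁴-30·6²·3²+15·3⁴)/(360·6·5000) = 147/400000 rad
Load 3 — point force P=12 kN at a=12/5 m (b=L-a=18/5):
  θ_3 = -Pa(2L²-6Lx+3x²+a²)/(6LEI)  [x>a] = -12·(12/5)·(2·6²-6·6·3+3·3²+(12/5)²)/(6·6·5000) = 81/156250 rad
Superposition: θ = Σ θ_i = 8859/10000000 rad ≈ 0.000886 rad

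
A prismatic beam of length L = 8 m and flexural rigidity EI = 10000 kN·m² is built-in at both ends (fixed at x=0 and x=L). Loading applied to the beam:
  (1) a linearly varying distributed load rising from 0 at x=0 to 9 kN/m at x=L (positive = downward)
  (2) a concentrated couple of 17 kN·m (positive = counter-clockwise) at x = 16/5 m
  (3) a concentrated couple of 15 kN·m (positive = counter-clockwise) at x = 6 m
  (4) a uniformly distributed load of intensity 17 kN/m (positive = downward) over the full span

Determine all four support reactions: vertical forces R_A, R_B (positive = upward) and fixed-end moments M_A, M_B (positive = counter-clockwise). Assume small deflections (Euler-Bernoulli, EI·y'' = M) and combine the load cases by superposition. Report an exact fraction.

Load 1 — triangular load w₀=9 kN/m (0→w₀ over full span):
  R_A = 3w₀L/20 = 3·9·8/20 = 54/5 kN
  M_A = w₀L²/30 = 9·8²/30 = 96/5 kN·m
  R_B = 7w₀L/20 = 7·9·8/20 = 126/5 kN
  M_B = -w₀L²/20 = -9·8²/20 = -144/5 kN·m
Load 2 — applied couple M₀=17 kN·m at a=16/5 m (b=L-a=24/5):
  R_A = 6M₀ab/L³ = 6·17·(16/5)·(24/5)/8³ = 153/50 kN
  M_A = M₀b(2a-b)/L² = 17·(24/5)·(2·(16/5)-(24/5))/8² = 51/25 kN·m
  R_B = -6M₀ab/L³ = -6·17·(16/5)·(24/5)/8³ = -153/50 kN
  M_B = M₀a(2b-a)/L² = 17·(16/5)·(2·(24/5)-(16/5))/8² = 136/25 kN·m
Load 3 — applied couple M₀=15 kN·m at a=6 m (b=L-a=2):
  R_A = 6M₀ab/L³ = 6·15·6·2/8³ = 135/64 kN
  M_A = M₀b(2a-b)/L² = 15·2·(2·6-2)/8² = 75/16 kN·m
  R_B = -6M₀ab/L³ = -6·15·6·2/8³ = -135/64 kN
  M_B = M₀a(2b-a)/L² = 15·6·(2·2-6)/8² = -45/16 kN·m
Load 4 — uniform load w=17 kN/m over full span:
  R_A = wL/2 = 17·8/2 = 68 kN
  M_A = wL²/12 = 17·8²/12 = 272/3 kN·m
  R_B = wL/2 = 17·8/2 = 68 kN
  M_B = -wL²/12 = -17·8²/12 = -272/3 kN·m
Superposition: R_A = 134351/1600 kN, M_A = 139913/1200 kN·m, R_B = 140849/1600 kN, M_B = -140207/1200 kN·m

R_A = 134351/1600 kN, M_A = 139913/1200 kN·m, R_B = 140849/1600 kN, M_B = -140207/1200 kN·m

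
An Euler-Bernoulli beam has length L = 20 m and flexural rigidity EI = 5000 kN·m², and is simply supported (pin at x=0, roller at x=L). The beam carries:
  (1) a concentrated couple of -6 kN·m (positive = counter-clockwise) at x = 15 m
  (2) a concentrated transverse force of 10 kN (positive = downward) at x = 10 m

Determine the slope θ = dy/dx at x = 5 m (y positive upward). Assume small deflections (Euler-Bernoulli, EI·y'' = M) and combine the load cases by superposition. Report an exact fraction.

Load 1 — applied couple M₀=-6 kN·m at a=15 m (b=L-a=5):
  θ_1 = (M₀x²/(2L)+C₁)/EI  [x≤a] with C₁=M₀(3b²-L²)/(6L)=65/4 = ((-6)·5²/(2·20)+(65/4))/5000 = 1/400 rad
Load 2 — point force P=10 kN at a=10 m (b=L-a=10):
  θ_2 = -Pb(L²-b²-3x²)/(6LEI)  [x≤a] = -10·10·(20²-10²-3·5²)/(6·20·5000) = -3/80 rad
Superposition: θ = Σ θ_i = -7/200 rad ≈ -0.035000 rad

θ(5) = -7/200 rad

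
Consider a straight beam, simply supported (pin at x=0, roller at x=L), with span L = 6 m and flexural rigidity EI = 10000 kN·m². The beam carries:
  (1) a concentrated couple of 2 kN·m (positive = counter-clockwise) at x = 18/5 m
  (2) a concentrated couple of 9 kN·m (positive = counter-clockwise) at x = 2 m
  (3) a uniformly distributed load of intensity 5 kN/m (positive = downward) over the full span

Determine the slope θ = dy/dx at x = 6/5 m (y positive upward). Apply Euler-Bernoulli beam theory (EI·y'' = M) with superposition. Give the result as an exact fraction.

Load 1 — applied couple M₀=2 kN·m at a=18/5 m (b=L-a=12/5):
  θ_1 = (M₀x²/(2L)+C₁)/EI  [x≤a] with C₁=M₀(3b²-L²)/(6L)=-26/25 = (2·(6/5)²/(2·6)+(-26/25))/10000 = -1/12500 rad
Load 2 — applied couple M₀=9 kN·m at a=2 m (b=L-a=4):
  θ_2 = (M₀x²/(2L)+C₁)/EI  [x≤a] with C₁=M₀(3b²-L²)/(6L)=3 = (9·(6/5)²/(2·6)+3)/10000 = 51/125000 rad
Load 3 — uniform load w=5 kN/m over full span:
  θ_3 = -w(L³-6Lx²+4x³)/(24EI) = -5·(6³-6·6·(6/5)²+4·(6/5)³)/(24·10000) = -891/250000 rad
Superposition: θ = Σ θ_i = -809/250000 rad ≈ -0.003236 rad

θ(6/5) = -809/250000 rad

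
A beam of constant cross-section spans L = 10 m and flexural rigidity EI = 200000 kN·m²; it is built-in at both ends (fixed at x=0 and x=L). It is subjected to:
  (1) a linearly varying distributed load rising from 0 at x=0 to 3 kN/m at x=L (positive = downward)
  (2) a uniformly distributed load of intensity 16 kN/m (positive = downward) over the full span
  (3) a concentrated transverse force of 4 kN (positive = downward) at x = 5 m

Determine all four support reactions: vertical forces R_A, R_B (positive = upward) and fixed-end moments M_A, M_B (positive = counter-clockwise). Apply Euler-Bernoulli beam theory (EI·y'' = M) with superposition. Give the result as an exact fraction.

Load 1 — triangular load w₀=3 kN/m (0→w₀ over full span):
  R_A = 3w₀L/20 = 3·3·10/20 = 9/2 kN
  M_A = w₀L²/30 = 3·10²/30 = 10 kN·m
  R_B = 7w₀L/20 = 7·3·10/20 = 21/2 kN
  M_B = -w₀L²/20 = -3·10²/20 = -15 kN·m
Load 2 — uniform load w=16 kN/m over full span:
  R_A = wL/2 = 16·10/2 = 80 kN
  M_A = wL²/12 = 16·10²/12 = 400/3 kN·m
  R_B = wL/2 = 16·10/2 = 80 kN
  M_B = -wL²/12 = -16·10²/12 = -400/3 kN·m
Load 3 — point force P=4 kN at a=5 m (b=L-a=5):
  R_A = Pb²(3a+b)/L³ = 4·5²·(3·5+5)/10³ = 2 kN
  M_A = Pab²/L² = 4·5·5²/10² = 5 kN·m
  R_B = Pa²(a+3b)/L³ = 4·5²·(5+3·5)/10³ = 2 kN
  M_B = -Pa²b/L² = -4·5²·5/10² = -5 kN·m
Superposition: R_A = 173/2 kN, M_A = 445/3 kN·m, R_B = 185/2 kN, M_B = -460/3 kN·m

R_A = 173/2 kN, M_A = 445/3 kN·m, R_B = 185/2 kN, M_B = -460/3 kN·m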